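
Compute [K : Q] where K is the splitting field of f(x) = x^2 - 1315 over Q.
[K : Q] = 2

f(x) = x^2 - 1315 factors as (x - √1315)(x + √1315). The splitting field is K = Q(√1315). Since 1315 is squarefree and > 1, it is not a perfect square, so x^2 - 1315 is irreducible over Q and [Q(√1315) : Q] = 2. Hence [K : Q] = 2.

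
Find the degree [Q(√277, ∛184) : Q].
[Q(√277, ∛184) : Q] = 6

Let L = Q(√277, ∛184). Since Q(√277) ⊂ L and [Q(√277):Q] = 2, the tower law gives 2 | [L:Q]. Likewise Q(∛184) ⊂ L with [Q(∛184):Q] = 3 (because 184 is not a perfect cube), so 3 | [L:Q]. As gcd(2,3) = 1, [L:Q] is divisible by 6. Conversely L is generated over Q by √277 and ∛184, so [L:Q] ≤ 2·3 = 6. Therefore [Q(√277, ∛184) : Q] = 6.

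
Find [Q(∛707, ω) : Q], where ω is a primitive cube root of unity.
[Q(∛707, ω) : Q] = 6

[Q(∛707):Q] = 3 (min poly x^3 - 707, irreducible since 707 is not a perfect cube). [Q(ω):Q] = 2 (min poly x^2 + x + 1). Since Q(∛707) ⊂ R and ω ∉ R, we have ω ∉ Q(∛707), so x^2 + x + 1 remains irreducible over Q(∛707) and [Q(∛707, ω) : Q(∛707)] = 2. By the tower law, [Q(∛707, ω) : Q] = 3 · 2 = 6. (In fact Q(∛707, ω) is the splitting field of x^3 - 707 over Q.)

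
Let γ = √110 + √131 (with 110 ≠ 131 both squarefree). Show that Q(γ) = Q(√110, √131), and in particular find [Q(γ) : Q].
[Q(γ) : Q] = 4 (equivalently, Q(γ) = Q(√110, √131))

Obviously Q(γ) ⊆ Q(√110, √131), and [Q(√110, √131):Q] = 4 (since 110, 131 are distinct squarefree integers > 1 with 14410 not a perfect square). To show equality we compute the minimal polynomial of γ. From γ = √110 + √131: γ^2 = 110 + 2√(14410) + 131 = 241 + 2√(14410), so γ^2 - 241 = 2√(14410); squaring, (γ^2 - 241)^2 = 4·14410, i.e. γ^4 - 482γ^2 + 58081 - 57640 = 0, i.e. γ^4 - 482γ^2 + 441 = 0. So γ is a root of x^4 - 482x^2 + 441. This polynomial is irreducible over Q: it has no rational root (each ±√110 ± √131 is irrational), and any factorization into two quadratics over Q would force √(14410) ∈ Q (pairing opposite roots) or √110, √131 ∈ Q (other pairings), all impossible. Hence [Q(γ):Q] = 4 = [Q(√110, √131):Q], so Q(γ) = Q(√110, √131).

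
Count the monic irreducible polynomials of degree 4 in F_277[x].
There are 1471815678 monic irreducible polynomials of degree 4 over F_277

Each element of F_{277^4} that lies in no proper subfield is a root of exactly one monic irreducible of degree 4 over F_277, and each such polynomial has 4 distinct roots in F_{277^4}. By Möbius inversion the count is N_277(4) = (1/4) Σ_{d|4} μ(4/d) · 277^d = (1/4)(μ(4)·277^1 + μ(2)·277^2 + μ(1)·277^4) = 5887262712/4 = 1471815678.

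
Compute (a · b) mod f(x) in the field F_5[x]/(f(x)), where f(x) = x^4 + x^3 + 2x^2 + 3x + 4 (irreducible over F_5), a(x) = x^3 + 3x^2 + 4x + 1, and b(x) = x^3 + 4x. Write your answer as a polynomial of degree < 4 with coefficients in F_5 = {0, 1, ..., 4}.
a · b ≡ 2x^3 + 3x^2 + 4x + 4 (mod f(x))

Multiply in F_5[x]: a(x)·b(x) = (x^3 + 3x^2 + 4x + 1)·(x^3 + 4x) = x^6 + 3x^5 + 3x^4 + 3x^3 + x^2 + 4x. This has degree ≥ 4, so divide by f(x) over F_5: x^6 + 3x^5 + 3x^4 + 3x^3 + x^2 + 4x = (x^2 + 2x + 4)·(x^4 + x^3 + 2x^2 + 3x + 4) + (2x^3 + 3x^2 + 4x + 4). Hence a·b ≡ 2x^3 + 3x^2 + 4x + 4 (mod f). (F_5[x]/(f) is a field with 5^4 = 625 elements since f is irreducible of degree 4.)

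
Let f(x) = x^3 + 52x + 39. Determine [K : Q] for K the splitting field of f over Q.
[K : Q] = 6

By the rational root test, any rational root of the monic integer polynomial f(x) = x^3 + 52x + 39 must be an integer dividing the constant term 39, i.e. one of ±{1, 3, 13, 39}. Evaluating: f(1) = 92, f(-1) = -14, f(3) = 222, f(-3) = -144, f(13) = 2912, f(-13) = -2834, f(39) = 61386, f(-39) = -61308; none is 0, so f has no rational root and is therefore irreducible over Q (a cubic with no linear factor over a field is irreducible). For an irreducible cubic, the Galois group is A_3 or S_3 according as the discriminant disc(f) = -4a^3 - 27b^2 = -4·(52)^3 - 27·(39)^2 = -603499 is or is not a square in Q. Here disc(f) = -603499 is not a perfect square in Q, so the Galois group of f over Q is not contained in A_3 and must be all of S_3. The splitting field has degree |S_3| = 6 over Q, so [K : Q] = 6.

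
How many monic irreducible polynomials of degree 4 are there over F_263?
There are 1196070348 monic irreducible polynomials of degree 4 over F_263

Each element of F_{263^4} that lies in no proper subfield is a root of exactly one monic irreducible of degree 4 over F_263, and each such polynomial has 4 distinct roots in F_{263^4}. By Möbius inversion the count is N_263(4) = (1/4) Σ_{d|4} μ(4/d) · 263^d = (1/4)(μ(4)·263^1 + μ(2)·263^2 + μ(1)·263^4) = 4784281392/4 = 1196070348.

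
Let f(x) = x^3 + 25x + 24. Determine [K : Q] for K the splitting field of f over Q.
[K : Q] = 6

By the rational root test, any rational root of the monic integer polynomial f(x) = x^3 + 25x + 24 must be an integer dividing the constant term 24, i.e. one of ±{1, 2, 3, 4, 6, 8, 12, 24}. Evaluating: f(1) = 50, f(-1) = -2, f(2) = 82, f(-2) = -34, f(3) = 126, f(-3) = -78, f(4) = 188, f(-4) = -140, f(6) = 390, f(-6) = -342, f(8) = 736, f(-8) = -688, f(12) = 2052, f(-12) = -2004, f(24) = 14448, f(-24) = -14400; none is 0, so f has no rational root and is therefore irreducible over Q (a cubic with no linear factor over a field is irreducible). For an irreducible cubic, the Galois group is A_3 or S_3 according as the discriminant disc(f) = -4a^3 - 27b^2 = -4·(25)^3 - 27·(24)^2 = -78052 is or is not a square in Q. Here disc(f) = -78052 is not a perfect square in Q, so the Galois group of f over Q is not contained in A_3 and must be all of S_3. The splitting field has degree |S_3| = 6 over Q, so [K : Q] = 6.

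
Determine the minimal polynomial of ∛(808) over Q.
m_α(x) = x^3 - 808

α satisfies α^3 = 808, so x^3 - 808 annihilates α. By the rational root test, a rational root p/q (in lowest terms) of x^3 - 808 would satisfy p^3 = 808 q^3, forcing q = 1 and p^3 = 808; but 808 is not a perfect cube, contradiction. A monic cubic over Q with no rational root is irreducible (any nontrivial factorization would include a linear factor). Hence x^3 - 808 is the minimal polynomial of α, and in particular [Q(α):Q] = 3.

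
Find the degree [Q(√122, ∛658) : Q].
[Q(√122, ∛658) : Q] = 6

Let L = Q(√122, ∛658). Since Q(√122) ⊂ L and [Q(√122):Q] = 2, the tower law gives 2 | [L:Q]. Likewise Q(∛658) ⊂ L with [Q(∛658):Q] = 3 (because 658 is not a perfect cube), so 3 | [L:Q]. As gcd(2,3) = 1, [L:Q] is divisible by 6. Conversely L is generated over Q by √122 and ∛658, so [L:Q] ≤ 2·3 = 6. Therefore [Q(√122, ∛658) : Q] = 6.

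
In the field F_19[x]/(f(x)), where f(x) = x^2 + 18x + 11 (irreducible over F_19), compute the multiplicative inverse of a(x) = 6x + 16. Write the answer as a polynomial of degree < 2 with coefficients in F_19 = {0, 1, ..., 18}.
a(x)^(-1) ≡ 10x + 14 (mod f(x))

Since f is irreducible over F_19, F_19[x]/(f) is a field and a(x) ≠ 0 has an inverse. Apply the extended Euclidean algorithm to f(x) and a(x) in F_19[x]: f(x) = (16x + 11)·a(x) + (6). The last nonzero remainder is the constant 6 = gcd(f, a) in F_19. Back-substituting through the division chain expresses 6 = s(x)·a(x) + t(x)·f(x) with s(x) ≡ 3x + 8 (mod f), so (3x + 8)·a(x) ≡ 6 (mod f). Multiplying by 6^(-1) ≡ 16 in F_19 gives a(x)^(-1) ≡ 16·(3x + 8) ≡ 10x + 14 (mod f). Check: (6x + 16)·(10x + 14) = 3x^2 + 16x + 15 ≡ 1 (mod x^2 + 18x + 11).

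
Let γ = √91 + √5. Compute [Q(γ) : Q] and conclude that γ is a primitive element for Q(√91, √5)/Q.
[Q(γ) : Q] = 4 (equivalently, Q(γ) = Q(√91, √5))

Obviously Q(γ) ⊆ Q(√91, √5), and [Q(√91, √5):Q] = 4 (since 91, 5 are distinct squarefree integers > 1 with 455 not a perfect square). To show equality we compute the minimal polynomial of γ. From γ = √91 + √5: γ^2 = 91 + 2√(455) + 5 = 96 + 2√(455), so γ^2 - 96 = 2√(455); squaring, (γ^2 - 96)^2 = 4·455, i.e. γ^4 - 192γ^2 + 9216 - 1820 = 0, i.e. γ^4 - 192γ^2 + 7396 = 0. So γ is a root of x^4 - 192x^2 + 7396. This polynomial is irreducible over Q: it has no rational root (each ±√91 ± √5 is irrational), and any factorization into two quadratics over Q would force √(455) ∈ Q (pairing opposite roots) or √91, √5 ∈ Q (other pairings), all impossible. Hence [Q(γ):Q] = 4 = [Q(√91, √5):Q], so Q(γ) = Q(√91, √5).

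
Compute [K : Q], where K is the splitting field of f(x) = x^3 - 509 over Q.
[K : Q] = 6

The roots of x^3 - 509 are ∛509, ω∛509, ω^2∛509 where ω = e^(2πi/3) is a primitive cube root of unity, so K = Q(∛509, ω). Now [Q(∛509):Q] = 3 (since 509 is not a perfect cube, x^3 - 509 is irreducible) and [Q(ω):Q] = 2. Both 2 and 3 divide [K:Q], and [K:Q] ≤ 3·2 = 6, so [K:Q] = 6. (Equivalently: Q(∛509) ⊂ R but ω ∉ R, so [K : Q(∛509)] = 2.)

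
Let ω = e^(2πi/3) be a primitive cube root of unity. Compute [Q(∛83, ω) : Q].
[Q(∛83, ω) : Q] = 6

[Q(∛83):Q] = 3 (min poly x^3 - 83, irreducible since 83 is not a perfect cube). [Q(ω):Q] = 2 (min poly x^2 + x + 1). Since Q(∛83) ⊂ R and ω ∉ R, we have ω ∉ Q(∛83), so x^2 + x + 1 remains irreducible over Q(∛83) and [Q(∛83, ω) : Q(∛83)] = 2. By the tower law, [Q(∛83, ω) : Q] = 3 · 2 = 6. (In fact Q(∛83, ω) is the splitting field of x^3 - 83 over Q.)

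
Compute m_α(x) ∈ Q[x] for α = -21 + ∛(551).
m_α(x) = x^3 + 63x^2 + 1323x + 8710

Set β = α + 21 = ∛(551), so β^3 = 551. Then (α + 21)^3 - 551 = 0, i.e. α is a root of g(x) = (x + 21)^3 - 551 = x^3 + 63x^2 + 1323x + 8710. Since g(x) = h(x + 21) where h(x) = x^3 - 551, and h is irreducible over Q (because 551 is not a perfect cube, so h has no rational root, and a monic cubic with no rational root is irreducible), g is also irreducible (irreducibility is preserved under the substitution x → x + 21). Hence m_α(x) = x^3 + 63x^2 + 1323x + 8710.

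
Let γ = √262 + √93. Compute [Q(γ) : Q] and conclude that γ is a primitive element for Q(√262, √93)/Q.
[Q(γ) : Q] = 4 (equivalently, Q(γ) = Q(√262, √93))

Obviously Q(γ) ⊆ Q(√262, √93), and [Q(√262, √93):Q] = 4 (since 262, 93 are distinct squarefree integers > 1 with 24366 not a perfect square). To show equality we compute the minimal polynomial of γ. From γ = √262 + √93: γ^2 = 262 + 2√(24366) + 93 = 355 + 2√(24366), so γ^2 - 355 = 2√(24366); squaring, (γ^2 - 355)^2 = 4·24366, i.e. γ^4 - 710γ^2 + 126025 - 97464 = 0, i.e. γ^4 - 710γ^2 + 28561 = 0. So γ is a root of x^4 - 710x^2 + 28561. This polynomial is irreducible over Q: it has no rational root (each ±√262 ± √93 is irrational), and any factorization into two quadratics over Q would force √(24366) ∈ Q (pairing opposite roots) or √262, √93 ∈ Q (other pairings), all impossible. Hence [Q(γ):Q] = 4 = [Q(√262, √93):Q], so Q(γ) = Q(√262, √93).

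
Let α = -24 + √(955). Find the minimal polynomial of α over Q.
m_α(x) = x^2 + 48x - 379

From α + 24 = √(955), squaring gives (α + 24)^2 = 955, i.e. α^2 + 48α + 576 = 955, so α^2 + 48α - 379 = 0. The discriminant of x^2 + 48x - 379 is (48)^2 - 4·(-379) = 2304 + 1516 = 3820, and 4·(955) is not a perfect square in Q since 955 is squarefree and ≠ 1. Hence x^2 + 48x - 379 is irreducible over Q and is the minimal polynomial of α.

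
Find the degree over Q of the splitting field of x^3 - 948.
[K : Q] = 6

The roots of x^3 - 948 are ∛948, ω∛948, ω^2∛948 where ω = e^(2πi/3) is a primitive cube root of unity, so K = Q(∛948, ω). Now [Q(∛948):Q] = 3 (since 948 is not a perfect cube, x^3 - 948 is irreducible) and [Q(ω):Q] = 2. Both 2 and 3 divide [K:Q], and [K:Q] ≤ 3·2 = 6, so [K:Q] = 6. (Equivalently: Q(∛948) ⊂ R but ω ∉ R, so [K : Q(∛948)] = 2.)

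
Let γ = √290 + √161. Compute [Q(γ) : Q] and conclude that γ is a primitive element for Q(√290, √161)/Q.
[Q(γ) : Q] = 4 (equivalently, Q(γ) = Q(√290, √161))

Obviously Q(γ) ⊆ Q(√290, √161), and [Q(√290, √161):Q] = 4 (since 290, 161 are distinct squarefree integers > 1 with 46690 not a perfect square). To show equality we compute the minimal polynomial of γ. From γ = √290 + √161: γ^2 = 290 + 2√(46690) + 161 = 451 + 2√(46690), so γ^2 - 451 = 2√(46690); squaring, (γ^2 - 451)^2 = 4·46690, i.e. γ^4 - 902γ^2 + 203401 - 186760 = 0, i.e. γ^4 - 902γ^2 + 16641 = 0. So γ is a root of x^4 - 902x^2 + 16641. This polynomial is irreducible over Q: it has no rational root (each ±√290 ± √161 is irrational), and any factorization into two quadratics over Q would force √(46690) ∈ Q (pairing opposite roots) or √290, √161 ∈ Q (other pairings), all impossible. Hence [Q(γ):Q] = 4 = [Q(√290, √161):Q], so Q(γ) = Q(√290, √161).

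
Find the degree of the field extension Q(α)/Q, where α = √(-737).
[Q(α):Q] = 2

[Q(α):Q] equals the degree of the minimal polynomial of α. Here α^2 = -737 and x^2 + 737 is irreducible (d = -737 is squarefree, ≠ 1, hence not a square), so deg(m_α) = 2. Thus [Q(α):Q] = 2.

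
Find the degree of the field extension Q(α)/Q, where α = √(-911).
[Q(α):Q] = 2

[Q(α):Q] equals the degree of the minimal polynomial of α. Here α^2 = -911 and x^2 + 911 is irreducible (d = -911 is squarefree, ≠ 1, hence not a square), so deg(m_α) = 2. Thus [Q(α):Q] = 2.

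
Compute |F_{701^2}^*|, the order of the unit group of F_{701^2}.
|F_{701^2}^*| = 491400

F_{701^2} has 701^2 = 491401 elements; its multiplicative group consists of all nonzero elements, so |F_{701^2}^*| = 491401 - 1 = 491400. (It is cyclic since any finite subgroup of the multiplicative group of a field is cyclic.)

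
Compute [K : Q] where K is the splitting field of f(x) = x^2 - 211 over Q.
[K : Q] = 2

f(x) = x^2 - 211 factors as (x - √211)(x + √211). The splitting field is K = Q(√211). Since 211 is squarefree and > 1, it is not a perfect square, so x^2 - 211 is irreducible over Q and [Q(√211) : Q] = 2. Hence [K : Q] = 2.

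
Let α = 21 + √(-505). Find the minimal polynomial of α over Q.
m_α(x) = x^2 - 42x + 946

From α - 21 = √(-505), squaring gives (α - 21)^2 = -505, i.e. α^2 - 42α + 441 = -505, so α^2 - 42α + 946 = 0. The discriminant of x^2 - 42x + 946 is (-42)^2 - 4·(946) = 1764 - 3784 = -2020, and 4·(-505) is not a perfect square in Q since -505 is squarefree and ≠ 1. Hence x^2 - 42x + 946 is irreducible over Q and is the minimal polynomial of α.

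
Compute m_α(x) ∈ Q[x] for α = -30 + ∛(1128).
m_α(x) = x^3 + 90x^2 + 2700x + 25872

Set β = α + 30 = ∛(1128), so β^3 = 1128. Then (α + 30)^3 - 1128 = 0, i.e. α is a root of g(x) = (x + 30)^3 - 1128 = x^3 + 90x^2 + 2700x + 25872. Since g(x) = h(x + 30) where h(x) = x^3 - 1128, and h is irreducible over Q (because 1128 is not a perfect cube, so h has no rational root, and a monic cubic with no rational root is irreducible), g is also irreducible (irreducibility is preserved under the substitution x → x + 30). Hence m_α(x) = x^3 + 90x^2 + 2700x + 25872.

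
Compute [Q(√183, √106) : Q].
[Q(√183, √106) : Q] = 4

[Q(√183):Q] = 2 (min poly x^2 - 183, irreducible since 183 is squarefree > 1). For the top step, suppose √106 ∈ Q(√183), say √106 = c + d√183 with c, d ∈ Q. Squaring: 106 = c^2 + 183d^2 + 2cd√183. Since √183 ∉ Q this forces 2cd = 0. If d = 0 then √106 = c ∈ Q, contradicting 106 squarefree > 1. If c = 0 then 106 = 183d^2, so 183·106 = (183d)^2 is a perfect square in Q — but 183·106 = 19398 is not a perfect square (since 183 and 106 are distinct squarefree integers). Contradiction. Hence √106 ∉ Q(√183), so x^2 - 106 stays irreducible over Q(√183) and [Q(√183, √106) : Q(√183)] = 2. By the tower law, [Q(√183, √106) : Q] = 2 · 2 = 4.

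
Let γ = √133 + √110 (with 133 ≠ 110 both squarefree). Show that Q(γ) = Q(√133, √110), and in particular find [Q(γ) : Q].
[Q(γ) : Q] = 4 (equivalently, Q(γ) = Q(√133, √110))

Obviously Q(γ) ⊆ Q(√133, √110), and [Q(√133, √110):Q] = 4 (since 133, 110 are distinct squarefree integers > 1 with 14630 not a perfect square). To show equality we compute the minimal polynomial of γ. From γ = √133 + √110: γ^2 = 133 + 2√(14630) + 110 = 243 + 2√(14630), so γ^2 - 243 = 2√(14630); squaring, (γ^2 - 243)^2 = 4·14630, i.e. γ^4 - 486γ^2 + 59049 - 58520 = 0, i.e. γ^4 - 486γ^2 + 529 = 0. So γ is a root of x^4 - 486x^2 + 529. This polynomial is irreducible over Q: it has no rational root (each ±√133 ± √110 is irrational), and any factorization into two quadratics over Q would force √(14630) ∈ Q (pairing opposite roots) or √133, √110 ∈ Q (other pairings), all impossible. Hence [Q(γ):Q] = 4 = [Q(√133, √110):Q], so Q(γ) = Q(√133, √110).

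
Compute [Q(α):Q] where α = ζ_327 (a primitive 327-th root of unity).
[Q(α):Q] = 216

The minimal polynomial of ζ_327 over Q is the 327-th cyclotomic polynomial Φ_327(x), which is irreducible over Q and has degree φ(327) = 216. Hence [Q(α):Q] = φ(327) = 216.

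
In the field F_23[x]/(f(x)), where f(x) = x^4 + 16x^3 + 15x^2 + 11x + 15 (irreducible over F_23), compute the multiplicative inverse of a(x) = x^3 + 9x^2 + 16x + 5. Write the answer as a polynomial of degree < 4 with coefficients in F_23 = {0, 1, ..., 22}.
a(x)^(-1) ≡ 12x^3 + 22x^2 + 22x + 6 (mod f(x))

Since f is irreducible over F_23, F_23[x]/(f) is a field and a(x) ≠ 0 has an inverse. Apply the extended Euclidean algorithm to f(x) and a(x) in F_23[x]: f(x) = (x + 7)·a(x) + (5x^2 + 9x + 3);  a(x) = (14x + 18)·(5x^2 + 9x + 3) + (19x + 20);  (5x^2 + 9x + 3) = (16x + 3)·(19x + 20) + (12). The last nonzero remainder is the constant 12 = gcd(f, a) in F_23. Back-substituting through the division chain expresses 12 = s(x)·a(x) + t(x)·f(x) with s(x) ≡ 6x^3 + 11x^2 + 11x + 3 (mod f), so (6x^3 + 11x^2 + 11x + 3)·a(x) ≡ 12 (mod f). Multiplying by 12^(-1) ≡ 2 in F_23 gives a(x)^(-1) ≡ 2·(6x^3 + 11x^2 + 11x + 3) ≡ 12x^3 + 22x^2 + 22x + 6 (mod f). Check: (x^3 + 9x^2 + 16x + 5)·(12x^3 + 22x^2 + 22x + 6) = 12x^6 + 15x^5 + 21x^4 + 18x^3 + 10x^2 + 22x + 7 ≡ 1 (mod x^4 + 16x^3 + 15x^2 + 11x + 15).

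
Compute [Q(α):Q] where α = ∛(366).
[Q(α):Q] = 3

The minimal polynomial of α is x^3 - 366, irreducible over Q since 366 is not a perfect cube (so x^3 - 366 has no rational root). Hence [Q(α):Q] = deg(m_α) = 3.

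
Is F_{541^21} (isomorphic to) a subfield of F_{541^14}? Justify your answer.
No: F_{541^21} is not a subfield of F_{541^14}

F_{p^m} embeds in F_{p^n} iff m | n. Here 21 ∤ 14 (since 14 = 0·21 + 14 with remainder 14 ≠ 0), so F_{541^21} is not a subfield of F_{541^14}. Equivalently: if it were, the tower law would give 21 = [F_{541^21}:F_541] dividing [F_{541^14}:F_541] = 14, contradiction.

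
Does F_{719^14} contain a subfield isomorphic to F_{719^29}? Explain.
No: F_{719^29} is not a subfield of F_{719^14}

F_{p^m} embeds in F_{p^n} iff m | n. Here 29 ∤ 14 (since 14 = 0·29 + 14 with remainder 14 ≠ 0), so F_{719^29} is not a subfield of F_{719^14}. Equivalently: if it were, the tower law would give 29 = [F_{719^29}:F_719] dividing [F_{719^14}:F_719] = 14, contradiction.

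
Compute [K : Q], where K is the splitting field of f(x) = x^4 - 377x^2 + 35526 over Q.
[K : Q] = 4

Solving the quadratic in x^2: x^2 = (377 ± √(377^2 - 4·35526))/2 = (377 ± √25)/2 = (377 ± 5)/2, giving x^2 = 191 or x^2 = 186. So f(x) = (x^2 - 191)(x^2 - 186) and the roots of f are ±√191, ±√186. Hence the splitting field is K = Q(√191, √186). Since 191 and 186 are distinct squarefree integers > 1, their product 35526 is not a perfect square, so √186 ∉ Q(√191). By the tower law [K:Q] = [Q(√191,√186):Q(√191)] · [Q(√191):Q] = 2 · 2 = 4.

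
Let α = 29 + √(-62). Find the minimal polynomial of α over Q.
m_α(x) = x^2 - 58x + 903

From α - 29 = √(-62), squaring gives (α - 29)^2 = -62, i.e. α^2 - 58α + 841 = -62, so α^2 - 58α + 903 = 0. The discriminant of x^2 - 58x + 903 is (-58)^2 - 4·(903) = 3364 - 3612 = -248, and 4·(-62) is not a perfect square in Q since -62 is squarefree and ≠ 1. Hence x^2 - 58x + 903 is irreducible over Q and is the minimal polynomial of α.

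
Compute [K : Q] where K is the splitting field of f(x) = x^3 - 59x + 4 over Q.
[K : Q] = 6

By the rational root test, any rational root of the monic integer polynomial f(x) = x^3 - 59x + 4 must be an integer dividing the constant term 4, i.e. one of ±{1, 2, 4}. Evaluating: f(1) = -54, f(-1) = 62, f(2) = -106, f(-2) = 114, f(4) = -168, f(-4) = 176; none is 0, so f has no rational root and is therefore irreducible over Q (a cubic with no linear factor over a field is irreducible). For an irreducible cubic, the Galois group is A_3 or S_3 according as the discriminant disc(f) = -4a^3 - 27b^2 = -4·(-59)^3 - 27·(4)^2 = 821084 is or is not a square in Q. Here disc(f) = 821084 is not a perfect square in Q, so the Galois group of f over Q is not contained in A_3 and must be all of S_3. The splitting field has degree |S_3| = 6 over Q, so [K : Q] = 6.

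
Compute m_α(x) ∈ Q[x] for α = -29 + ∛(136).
m_α(x) = x^3 + 87x^2 + 2523x + 24253

Set β = α + 29 = ∛(136), so β^3 = 136. Then (α + 29)^3 - 136 = 0, i.e. α is a root of g(x) = (x + 29)^3 - 136 = x^3 + 87x^2 + 2523x + 24253. Since g(x) = h(x + 29) where h(x) = x^3 - 136, and h is irreducible over Q (because 136 is not a perfect cube, so h has no rational root, and a monic cubic with no rational root is irreducible), g is also irreducible (irreducibility is preserved under the substitution x → x + 29). Hence m_α(x) = x^3 + 87x^2 + 2523x + 24253.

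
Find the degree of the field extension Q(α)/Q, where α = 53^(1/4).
[Q(α):Q] = 4

α is a root of x^4 - 53. By Eisenstein's criterion at the prime p = 53 (which divides the constant term 53 but p^2 = 2809 does not, since 53 is squarefree), x^4 - 53 is irreducible over Q. Hence [Q(α):Q] = 4.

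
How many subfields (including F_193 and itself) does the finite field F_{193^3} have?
F_{193^3} has 2 subfields

The subfields of F_{p^n} are exactly the fields F_{p^d} for d | n (each is the fixed field of the unique index-d subgroup of Gal(F_{p^n}/F_p) ≅ Z/nZ). The divisors of n = 3 are {1, 3}, giving 2 subfields: F_{193^1}, F_{193^3}.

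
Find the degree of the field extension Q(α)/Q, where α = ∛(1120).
[Q(α):Q] = 3

The minimal polynomial of α is x^3 - 1120, irreducible over Q since 1120 is not a perfect cube (so x^3 - 1120 has no rational root). Hence [Q(α):Q] = deg(m_α) = 3.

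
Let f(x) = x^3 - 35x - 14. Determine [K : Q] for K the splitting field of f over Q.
[K : Q] = 6

By the rational root test, any rational root of the monic integer polynomial f(x) = x^3 - 35x - 14 must be an integer dividing the constant term -14, i.e. one of ±{1, 2, 7, 14}. Evaluating: f(1) = -48, f(-1) = 20, f(2) = -76, f(-2) = 48, f(7) = 84, f(-7) = -112, f(14) = 2240, f(-14) = -2268; none is 0, so f has no rational root and is therefore irreducible over Q (a cubic with no linear factor over a field is irreducible). For an irreducible cubic, the Galois group is A_3 or S_3 according as the discriminant disc(f) = -4a^3 - 27b^2 = -4·(-35)^3 - 27·(-14)^2 = 166208 is or is not a square in Q. Here disc(f) = 166208 is not a perfect square in Q, so the Galois group of f over Q is not contained in A_3 and must be all of S_3. The splitting field has degree |S_3| = 6 over Q, so [K : Q] = 6.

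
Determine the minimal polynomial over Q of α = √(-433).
m_α(x) = x^2 + 433

α satisfies α^2 + 433 = 0, so x^2 + 433 annihilates α. Since d = -433 is squarefree and ≠ 1, it is not a perfect square in Q, so x^2 + 433 has no rational root and is therefore irreducible over Q (a degree-2 polynomial over a field is irreducible iff it has no root). Hence m_α(x) = x^2 + 433.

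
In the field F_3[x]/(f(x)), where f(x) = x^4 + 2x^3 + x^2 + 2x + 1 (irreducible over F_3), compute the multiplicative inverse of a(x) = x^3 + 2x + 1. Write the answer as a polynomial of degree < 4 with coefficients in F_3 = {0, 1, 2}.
a(x)^(-1) ≡ 2x^3 + 2x^2 + 2x (mod f(x))

Since f is irreducible over F_3, F_3[x]/(f) is a field and a(x) ≠ 0 has an inverse. Apply the extended Euclidean algorithm to f(x) and a(x) in F_3[x]: f(x) = (x + 2)·a(x) + (2x^2 + 2);  a(x) = (2x)·(2x^2 + 2) + (x + 1);  (2x^2 + 2) = (2x + 1)·(x + 1) + (1). The last nonzero remainder is the constant 1 = gcd(f, a) in F_3. Back-substituting through the division chain expresses 1 = s(x)·a(x) + t(x)·f(x) with s(x) ≡ 2x^3 + 2x^2 + 2x (mod f), so a(x)^(-1) ≡ s(x) = 2x^3 + 2x^2 + 2x (mod f). Check: (x^3 + 2x + 1)·(2x^3 + 2x^2 + 2x) = 2x^6 + 2x^5 + 2x ≡ 1 (mod x^4 + 2x^3 + x^2 + 2x + 1).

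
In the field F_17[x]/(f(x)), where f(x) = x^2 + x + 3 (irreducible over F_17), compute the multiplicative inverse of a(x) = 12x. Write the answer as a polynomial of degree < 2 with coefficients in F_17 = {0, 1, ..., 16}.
a(x)^(-1) ≡ 8x + 8 (mod f(x))

Since f is irreducible over F_17, F_17[x]/(f) is a field and a(x) ≠ 0 has an inverse. Apply the extended Euclidean algorithm to f(x) and a(x) in F_17[x]: f(x) = (10x + 10)·a(x) + (3). The last nonzero remainder is the constant 3 = gcd(f, a) in F_17. Back-substituting through the division chain expresses 3 = s(x)·a(x) + t(x)·f(x) with s(x) ≡ 7x + 7 (mod f), so (7x + 7)·a(x) ≡ 3 (mod f). Multiplying by 3^(-1) ≡ 6 in F_17 gives a(x)^(-1) ≡ 6·(7x + 7) ≡ 8x + 8 (mod f). Check: (12x)·(8x + 8) = 11x^2 + 11x ≡ 1 (mod x^2 + x + 3).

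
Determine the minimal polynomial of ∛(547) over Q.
m_α(x) = x^3 - 547

α satisfies α^3 = 547, so x^3 - 547 annihilates α. By the rational root test, a rational root p/q (in lowest terms) of x^3 - 547 would satisfy p^3 = 547 q^3, forcing q = 1 and p^3 = 547; but 547 is not a perfect cube, contradiction. A monic cubic over Q with no rational root is irreducible (any nontrivial factorization would include a linear factor). Hence x^3 - 547 is the minimal polynomial of α, and in particular [Q(α):Q] = 3.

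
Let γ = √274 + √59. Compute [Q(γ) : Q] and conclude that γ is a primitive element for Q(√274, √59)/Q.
[Q(γ) : Q] = 4 (equivalently, Q(γ) = Q(√274, √59))

Obviously Q(γ) ⊆ Q(√274, √59), and [Q(√274, √59):Q] = 4 (since 274, 59 are distinct squarefree integers > 1 with 16166 not a perfect square). To show equality we compute the minimal polynomial of γ. From γ = √274 + √59: γ^2 = 274 + 2√(16166) + 59 = 333 + 2√(16166), so γ^2 - 333 = 2√(16166); squaring, (γ^2 - 333)^2 = 4·16166, i.e. γ^4 - 666γ^2 + 110889 - 64664 = 0, i.e. γ^4 - 666γ^2 + 46225 = 0. So γ is a root of x^4 - 666x^2 + 46225. This polynomial is irreducible over Q: it has no rational root (each ±√274 ± √59 is irrational), and any factorization into two quadratics over Q would force √(16166) ∈ Q (pairing opposite roots) or √274, √59 ∈ Q (other pairings), all impossible. Hence [Q(γ):Q] = 4 = [Q(√274, √59):Q], so Q(γ) = Q(√274, √59).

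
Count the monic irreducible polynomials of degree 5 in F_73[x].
There are 414614304 monic irreducible polynomials of degree 5 over F_73

Each element of F_{73^5} that lies in no proper subfield is a root of exactly one monic irreducible of degree 5 over F_73, and each such polynomial has 5 distinct roots in F_{73^5}. By Möbius inversion the count is N_73(5) = (1/5) Σ_{d|5} μ(5/d) · 73^d = (1/5)(μ(5)·73^1 + μ(1)·73^5) = 2073071520/5 = 414614304.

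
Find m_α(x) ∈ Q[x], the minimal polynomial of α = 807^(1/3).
m_α(x) = x^3 - 807

α satisfies α^3 = 807, so x^3 - 807 annihilates α. By the rational root test, a rational root p/q (in lowest terms) of x^3 - 807 would satisfy p^3 = 807 q^3, forcing q = 1 and p^3 = 807; but 807 is not a perfect cube, contradiction. A monic cubic over Q with no rational root is irreducible (any nontrivial factorization would include a linear factor). Hence x^3 - 807 is the minimal polynomial of α, and in particular [Q(α):Q] = 3.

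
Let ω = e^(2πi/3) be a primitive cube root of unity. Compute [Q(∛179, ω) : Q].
[Q(∛179, ω) : Q] = 6

[Q(∛179):Q] = 3 (min poly x^3 - 179, irreducible since 179 is not a perfect cube). [Q(ω):Q] = 2 (min poly x^2 + x + 1). Since Q(∛179) ⊂ R and ω ∉ R, we have ω ∉ Q(∛179), so x^2 + x + 1 remains irreducible over Q(∛179) and [Q(∛179, ω) : Q(∛179)] = 2. By the tower law, [Q(∛179, ω) : Q] = 3 · 2 = 6. (In fact Q(∛179, ω) is the splitting field of x^3 - 179 over Q.)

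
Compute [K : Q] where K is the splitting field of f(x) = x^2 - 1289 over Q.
[K : Q] = 2

f(x) = x^2 - 1289 factors as (x - √1289)(x + √1289). The splitting field is K = Q(√1289). Since 1289 is squarefree and > 1, it is not a perfect square, so x^2 - 1289 is irreducible over Q and [Q(√1289) : Q] = 2. Hence [K : Q] = 2.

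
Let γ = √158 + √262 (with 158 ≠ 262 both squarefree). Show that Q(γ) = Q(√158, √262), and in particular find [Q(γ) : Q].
[Q(γ) : Q] = 4 (equivalently, Q(γ) = Q(√158, √262))

Obviously Q(γ) ⊆ Q(√158, √262), and [Q(√158, √262):Q] = 4 (since 158, 262 are distinct squarefree integers > 1 with 41396 not a perfect square). To show equality we compute the minimal polynomial of γ. From γ = √158 + √262: γ^2 = 158 + 2√(41396) + 262 = 420 + 2√(41396), so γ^2 - 420 = 2√(41396); squaring, (γ^2 - 420)^2 = 4·41396, i.e. γ^4 - 840γ^2 + 176400 - 165584 = 0, i.e. γ^4 - 840γ^2 + 10816 = 0. So γ is a root of x^4 - 840x^2 + 10816. This polynomial is irreducible over Q: it has no rational root (each ±√158 ± √262 is irrational), and any factorization into two quadratics over Q would force √(41396) ∈ Q (pairing opposite roots) or √158, √262 ∈ Q (other pairings), all impossible. Hence [Q(γ):Q] = 4 = [Q(√158, √262):Q], so Q(γ) = Q(√158, √262).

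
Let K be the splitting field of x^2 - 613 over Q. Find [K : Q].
[K : Q] = 2

f(x) = x^2 - 613 factors as (x - √613)(x + √613). The splitting field is K = Q(√613). Since 613 is squarefree and > 1, it is not a perfect square, so x^2 - 613 is irreducible over Q and [Q(√613) : Q] = 2. Hence [K : Q] = 2.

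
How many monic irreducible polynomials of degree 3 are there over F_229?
There are 4002920 monic irreducible polynomials of degree 3 over F_229

Each element of F_{229^3} that lies in no proper subfield is a root of exactly one monic irreducible of degree 3 over F_229, and each such polynomial has 3 distinct roots in F_{229^3}. By Möbius inversion the count is N_229(3) = (1/3) Σ_{d|3} μ(3/d) · 229^d = (1/3)(μ(3)·229^1 + μ(1)·229^3) = 12008760/3 = 4002920.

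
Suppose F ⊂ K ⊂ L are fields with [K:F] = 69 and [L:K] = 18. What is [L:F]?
[L:F] = 1242

The tower law says that for any tower of field extensions F ⊂ K ⊂ L with finite degrees, [L:F] = [L:K] · [K:F]. Here this gives [L:F] = 18 · 69 = 1242.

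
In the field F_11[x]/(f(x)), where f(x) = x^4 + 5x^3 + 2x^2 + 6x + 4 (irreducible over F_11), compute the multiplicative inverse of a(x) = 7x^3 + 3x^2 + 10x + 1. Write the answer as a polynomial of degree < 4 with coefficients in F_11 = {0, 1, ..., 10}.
a(x)^(-1) ≡ 7x^3 + 6x + 5 (mod f(x))

Since f is irreducible over F_11, F_11[x]/(f) is a field and a(x) ≠ 0 has an inverse. Apply the extended Euclidean algorithm to f(x) and a(x) in F_11[x]: f(x) = (8x + 2)·a(x) + (4x^2 + 2);  a(x) = (10x + 9)·(4x^2 + 2) + (x + 5);  (4x^2 + 2) = (4x + 2)·(x + 5) + (3). The last nonzero remainder is the constant 3 = gcd(f, a) in F_11. Back-substituting through the division chain expresses 3 = s(x)·a(x) + t(x)·f(x) with s(x) ≡ 10x^3 + 7x + 4 (mod f), so (10x^3 + 7x + 4)·a(x) ≡ 3 (mod f). Multiplying by 3^(-1) ≡ 4 in F_11 gives a(x)^(-1) ≡ 4·(10x^3 + 7x + 4) ≡ 7x^3 + 6x + 5 (mod f). Check: (7x^3 + 3x^2 + 10x + 1)·(7x^3 + 6x + 5) = 5x^6 + 10x^5 + 2x^4 + 5x^3 + 9x^2 + x + 5 ≡ 1 (mod x^4 + 5x^3 + 2x^2 + 6x + 4).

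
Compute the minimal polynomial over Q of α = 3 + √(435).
m_α(x) = x^2 - 6x - 426

From α - 3 = √(435), squaring gives (α - 3)^2 = 435, i.e. α^2 - 6α + 9 = 435, so α^2 - 6α - 426 = 0. The discriminant of x^2 - 6x - 426 is (-6)^2 - 4·(-426) = 36 + 1704 = 1740, and 4·(435) is not a perfect square in Q since 435 is squarefree and ≠ 1. Hence x^2 - 6x - 426 is irreducible over Q and is the minimal polynomial of α.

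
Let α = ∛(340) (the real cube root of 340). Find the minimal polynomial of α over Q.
m_α(x) = x^3 - 340

α satisfies α^3 = 340, so x^3 - 340 annihilates α. By the rational root test, a rational root p/q (in lowest terms) of x^3 - 340 would satisfy p^3 = 340 q^3, forcing q = 1 and p^3 = 340; but 340 is not a perfect cube, contradiction. A monic cubic over Q with no rational root is irreducible (any nontrivial factorization would include a linear factor). Hence x^3 - 340 is the minimal polynomial of α, and in particular [Q(α):Q] = 3.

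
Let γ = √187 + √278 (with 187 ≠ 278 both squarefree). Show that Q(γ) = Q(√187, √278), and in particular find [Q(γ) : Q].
[Q(γ) : Q] = 4 (equivalently, Q(γ) = Q(√187, √278))

Obviously Q(γ) ⊆ Q(√187, √278), and [Q(√187, √278):Q] = 4 (since 187, 278 are distinct squarefree integers > 1 with 51986 not a perfect square). To show equality we compute the minimal polynomial of γ. From γ = √187 + √278: γ^2 = 187 + 2√(51986) + 278 = 465 + 2√(51986), so γ^2 - 465 = 2√(51986); squaring, (γ^2 - 465)^2 = 4·51986, i.e. γ^4 - 930γ^2 + 216225 - 207944 = 0, i.e. γ^4 - 930γ^2 + 8281 = 0. So γ is a root of x^4 - 930x^2 + 8281. This polynomial is irreducible over Q: it has no rational root (each ±√187 ± √278 is irrational), and any factorization into two quadratics over Q would force √(51986) ∈ Q (pairing opposite roots) or √187, √278 ∈ Q (other pairings), all impossible. Hence [Q(γ):Q] = 4 = [Q(√187, √278):Q], so Q(γ) = Q(√187, √278).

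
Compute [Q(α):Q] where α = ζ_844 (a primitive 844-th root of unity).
[Q(α):Q] = 420

The minimal polynomial of ζ_844 over Q is the 844-th cyclotomic polynomial Φ_844(x), which is irreducible over Q and has degree φ(844) = 420. Hence [Q(α):Q] = φ(844) = 420.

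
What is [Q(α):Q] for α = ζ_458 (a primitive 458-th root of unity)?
[Q(α):Q] = 228

The minimal polynomial of ζ_458 over Q is the 458-th cyclotomic polynomial Φ_458(x), which is irreducible over Q and has degree φ(458) = 228. Hence [Q(α):Q] = φ(458) = 228.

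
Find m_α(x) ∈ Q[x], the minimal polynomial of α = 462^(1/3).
m_α(x) = x^3 - 462

α satisfies α^3 = 462, so x^3 - 462 annihilates α. By the rational root test, a rational root p/q (in lowest terms) of x^3 - 462 would satisfy p^3 = 462 q^3, forcing q = 1 and p^3 = 462; but 462 is not a perfect cube, contradiction. A monic cubic over Q with no rational root is irreducible (any nontrivial factorization would include a linear factor). Hence x^3 - 462 is the minimal polynomial of α, and in particular [Q(α):Q] = 3.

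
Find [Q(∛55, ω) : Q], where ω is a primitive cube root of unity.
[Q(∛55, ω) : Q] = 6

[Q(∛55):Q] = 3 (min poly x^3 - 55, irreducible since 55 is not a perfect cube). [Q(ω):Q] = 2 (min poly x^2 + x + 1). Since Q(∛55) ⊂ R and ω ∉ R, we have ω ∉ Q(∛55), so x^2 + x + 1 remains irreducible over Q(∛55) and [Q(∛55, ω) : Q(∛55)] = 2. By the tower law, [Q(∛55, ω) : Q] = 3 · 2 = 6. (In fact Q(∛55, ω) is the splitting field of x^3 - 55 over Q.)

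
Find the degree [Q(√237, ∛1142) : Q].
[Q(√237, ∛1142) : Q] = 6

Let L = Q(√237, ∛1142). Since Q(√237) ⊂ L and [Q(√237):Q] = 2, the tower law gives 2 | [L:Q]. Likewise Q(∛1142) ⊂ L with [Q(∛1142):Q] = 3 (because 1142 is not a perfect cube), so 3 | [L:Q]. As gcd(2,3) = 1, [L:Q] is divisible by 6. Conversely L is generated over Q by √237 and ∛1142, so [L:Q] ≤ 2·3 = 6. Therefore [Q(√237, ∛1142) : Q] = 6.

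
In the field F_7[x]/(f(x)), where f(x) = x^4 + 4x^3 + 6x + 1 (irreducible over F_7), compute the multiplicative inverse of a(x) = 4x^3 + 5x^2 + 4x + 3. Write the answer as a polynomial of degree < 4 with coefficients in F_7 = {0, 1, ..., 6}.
a(x)^(-1) ≡ 3x^3 + 2x^2 + 6x (mod f(x))

Since f is irreducible over F_7, F_7[x]/(f) is a field and a(x) ≠ 0 has an inverse. Apply the extended Euclidean algorithm to f(x) and a(x) in F_7[x]: f(x) = (2x + 2)·a(x) + (3x^2 + 6x + 2);  a(x) = (6x + 6)·(3x^2 + 6x + 2) + (5x + 5);  (3x^2 + 6x + 2) = (2x + 2)·(5x + 5) + (6). The last nonzero remainder is the constant 6 = gcd(f, a) in F_7. Back-substituting through the division chain expresses 6 = s(x)·a(x) + t(x)·f(x) with s(x) ≡ 4x^3 + 5x^2 + x (mod f), so (4x^3 + 5x^2 + x)·a(x) ≡ 6 (mod f). Multiplying by 6^(-1) ≡ 6 in F_7 gives a(x)^(-1) ≡ 6·(4x^3 + 5x^2 + x) ≡ 3x^3 + 2x^2 + 6x (mod f). Check: (4x^3 + 5x^2 + 4x + 3)·(3x^3 + 2x^2 + 6x) = 5x^6 + 2x^5 + 4x^4 + 5x^3 + 2x^2 + 4x ≡ 1 (mod x^4 + 4x^3 + 6x + 1).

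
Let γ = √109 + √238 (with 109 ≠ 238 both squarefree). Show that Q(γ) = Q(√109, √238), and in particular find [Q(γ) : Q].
[Q(γ) : Q] = 4 (equivalently, Q(γ) = Q(√109, √238))

Obviously Q(γ) ⊆ Q(√109, √238), and [Q(√109, √238):Q] = 4 (since 109, 238 are distinct squarefree integers > 1 with 25942 not a perfect square). To show equality we compute the minimal polynomial of γ. From γ = √109 + √238: γ^2 = 109 + 2√(25942) + 238 = 347 + 2√(25942), so γ^2 - 347 = 2√(25942); squaring, (γ^2 - 347)^2 = 4·25942, i.e. γ^4 - 694γ^2 + 120409 - 103768 = 0, i.e. γ^4 - 694γ^2 + 16641 = 0. So γ is a root of x^4 - 694x^2 + 16641. This polynomial is irreducible over Q: it has no rational root (each ±√109 ± √238 is irrational), and any factorization into two quadratics over Q would force √(25942) ∈ Q (pairing opposite roots) or √109, √238 ∈ Q (other pairings), all impossible. Hence [Q(γ):Q] = 4 = [Q(√109, √238):Q], so Q(γ) = Q(√109, √238).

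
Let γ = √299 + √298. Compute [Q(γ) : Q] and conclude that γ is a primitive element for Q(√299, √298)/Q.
[Q(γ) : Q] = 4 (equivalently, Q(γ) = Q(√299, √298))

Obviously Q(γ) ⊆ Q(√299, √298), and [Q(√299, √298):Q] = 4 (since 299, 298 are distinct squarefree integers > 1 with 89102 not a perfect square). To show equality we compute the minimal polynomial of γ. From γ = √299 + √298: γ^2 = 299 + 2√(89102) + 298 = 597 + 2√(89102), so γ^2 - 597 = 2√(89102); squaring, (γ^2 - 597)^2 = 4·89102, i.e. γ^4 - 1194γ^2 + 356409 - 356408 = 0, i.e. γ^4 - 1194γ^2 + 1 = 0. So γ is a root of x^4 - 1194x^2 + 1. This polynomial is irreducible over Q: it has no rational root (each ±√299 ± √298 is irrational), and any factorization into two quadratics over Q would force √(89102) ∈ Q (pairing opposite roots) or √299, √298 ∈ Q (other pairings), all impossible. Hence [Q(γ):Q] = 4 = [Q(√299, √298):Q], so Q(γ) = Q(√299, √298).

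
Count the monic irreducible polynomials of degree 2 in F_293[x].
There are 42778 monic irreducible polynomials of degree 2 over F_293

Each element of F_{293^2} that lies in no proper subfield is a root of exactly one monic irreducible of degree 2 over F_293, and each such polynomial has 2 distinct roots in F_{293^2}. By Möbius inversion the count is N_293(2) = (1/2) Σ_{d|2} μ(2/d) · 293^d = (1/2)(μ(2)·293^1 + μ(1)·293^2) = 85556/2 = 42778.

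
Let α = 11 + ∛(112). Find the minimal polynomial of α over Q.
m_α(x) = x^3 - 33x^2 + 363x - 1443

Set β = α - 11 = ∛(112), so β^3 = 112. Then (α - 11)^3 - 112 = 0, i.e. α is a root of g(x) = (x - 11)^3 - 112 = x^3 - 33x^2 + 363x - 1443. Since g(x) = h(x - 11) where h(x) = x^3 - 112, and h is irreducible over Q (because 112 is not a perfect cube, so h has no rational root, and a monic cubic with no rational root is irreducible), g is also irreducible (irreducibility is preserved under the substitution x → x - 11). Hence m_α(x) = x^3 - 33x^2 + 363x - 1443.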